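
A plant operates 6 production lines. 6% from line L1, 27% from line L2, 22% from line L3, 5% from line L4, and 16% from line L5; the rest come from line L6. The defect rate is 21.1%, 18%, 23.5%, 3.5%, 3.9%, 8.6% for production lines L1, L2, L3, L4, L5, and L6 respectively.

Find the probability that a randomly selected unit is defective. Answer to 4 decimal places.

P(L6) = 1 − (0.06 + 0.27 + 0.22 + 0.05 + 0.16) = 0.24.
P(D) = P(D|L1)·P(L1) + P(D|L2)·P(L2) + P(D|L3)·P(L3) + P(D|L4)·P(L4) + P(D|L5)·P(L5) + P(D|L6)·P(L6)
      = 0.211·0.06 + 0.18·0.27 + 0.235·0.22 + 0.035·0.05 + 0.039·0.16 + 0.086·0.24
      = 0.01266 + 0.0486 + 0.0517 + 0.00175 + 0.00624 + 0.02064 = 0.14159

P(D) ≈ 0.1416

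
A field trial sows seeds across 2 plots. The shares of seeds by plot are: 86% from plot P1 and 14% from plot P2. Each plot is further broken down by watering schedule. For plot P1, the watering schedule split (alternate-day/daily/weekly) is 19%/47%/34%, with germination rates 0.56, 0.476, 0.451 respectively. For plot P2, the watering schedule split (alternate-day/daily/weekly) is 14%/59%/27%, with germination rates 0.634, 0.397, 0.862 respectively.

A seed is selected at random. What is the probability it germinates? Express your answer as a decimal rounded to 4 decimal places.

P(G|P1) = 0.19·0.56 + 0.47·0.476 + 0.34·0.451 = 0.1064 + 0.22372 + 0.15334 = 0.48346
P(G|P2) = 0.14·0.634 + 0.59·0.397 + 0.27·0.862 = 0.08876 + 0.23423 + 0.23274 = 0.55573
By total probability over the outer partition,
P(G) = 0.86·0.48346 + 0.14·0.55573
      = 0.4157756 + 0.0778022 = 0.4935778

P(G) ≈ 0.4936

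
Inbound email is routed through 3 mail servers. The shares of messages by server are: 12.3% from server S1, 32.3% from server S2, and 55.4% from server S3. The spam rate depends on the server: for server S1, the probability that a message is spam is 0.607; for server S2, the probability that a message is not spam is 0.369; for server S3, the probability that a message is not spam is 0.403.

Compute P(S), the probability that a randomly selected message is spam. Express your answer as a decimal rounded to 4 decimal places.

P(S) ≈ 0.6092

P(S|S2) = 1 − 0.369 = 0.631.
P(S|S3) = 1 − 0.403 = 0.597.
P(S) = P(S|S1)·P(S1) + P(S|S2)·P(S2) + P(S|S3)·P(S3)
      = 0.607·0.123 + 0.631·0.323 + 0.597·0.554
      = 0.074661 + 0.203813 + 0.330738 = 0.609212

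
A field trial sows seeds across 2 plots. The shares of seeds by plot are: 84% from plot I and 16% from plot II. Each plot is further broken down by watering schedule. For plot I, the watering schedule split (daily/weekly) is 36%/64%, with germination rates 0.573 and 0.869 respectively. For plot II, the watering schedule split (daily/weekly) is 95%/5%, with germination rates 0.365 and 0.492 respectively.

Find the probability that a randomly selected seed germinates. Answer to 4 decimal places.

P(G|I) = 0.36·0.573 + 0.64·0.869 = 0.20628 + 0.55616 = 0.76244
P(G|II) = 0.95·0.365 + 0.05·0.492 = 0.34675 + 0.0246 = 0.37135
Then overall,
P(G) = 0.84·0.76244 + 0.16·0.37135
      = 0.6404496 + 0.059416 = 0.6998656

0.6999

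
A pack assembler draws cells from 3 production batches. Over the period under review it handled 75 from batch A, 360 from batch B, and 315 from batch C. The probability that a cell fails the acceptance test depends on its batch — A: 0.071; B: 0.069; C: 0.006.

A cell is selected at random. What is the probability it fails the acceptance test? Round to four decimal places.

Total: 75 + 360 + 315 = 750.
P(A) = 75/750 = 0.1. P(B) = 360/750 = 0.48. P(C) = 315/750 = 0.42.
By the law of total probability,
P(F) = P(F|A)·P(A) + P(F|B)·P(B) + P(F|C)·P(C)
      = 0.071·0.1 + 0.069·0.48 + 0.006·0.42
      = 0.0071 + 0.03312 + 0.00252 = 0.04274

P(F) ≈ 0.0427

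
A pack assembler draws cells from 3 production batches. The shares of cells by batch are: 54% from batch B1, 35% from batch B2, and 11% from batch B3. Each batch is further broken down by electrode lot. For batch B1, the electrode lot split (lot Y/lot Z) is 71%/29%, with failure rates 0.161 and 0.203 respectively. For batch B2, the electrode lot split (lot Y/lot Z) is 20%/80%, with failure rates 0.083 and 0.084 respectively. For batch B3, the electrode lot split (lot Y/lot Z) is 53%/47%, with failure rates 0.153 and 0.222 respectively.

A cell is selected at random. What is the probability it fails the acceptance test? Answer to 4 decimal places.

P(F|B1) = 0.71·0.161 + 0.29·0.203 = 0.11431 + 0.05887 = 0.17318
P(F|B2) = 0.2·0.083 + 0.8·0.084 = 0.0166 + 0.0672 = 0.0838
P(F|B3) = 0.53·0.153 + 0.47·0.222 = 0.08109 + 0.10434 = 0.18543
By total probability over the outer partition,
P(F) = 0.54·0.17318 + 0.35·0.0838 + 0.11·0.18543
      = 0.0935172 + 0.02933 + 0.0203973 = 0.1432445

P(F) ≈ 0.1432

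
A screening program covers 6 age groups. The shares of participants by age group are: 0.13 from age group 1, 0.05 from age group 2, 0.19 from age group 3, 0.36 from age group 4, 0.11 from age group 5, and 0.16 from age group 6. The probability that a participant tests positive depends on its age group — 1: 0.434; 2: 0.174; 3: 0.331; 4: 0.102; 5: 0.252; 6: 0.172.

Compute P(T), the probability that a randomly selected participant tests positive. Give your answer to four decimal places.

0.2200

Using total probability over the partition,
P(T) = P(T|1)·P(1) + P(T|2)·P(2) + P(T|3)·P(3) + P(T|4)·P(4) + P(T|5)·P(5) + P(T|6)·P(6)
      = 0.434·0.13 + 0.174·0.05 + 0.331·0.19 + 0.102·0.36 + 0.252·0.11 + 0.172·0.16
      = 0.05642 + 0.0087 + 0.06289 + 0.03672 + 0.02772 + 0.02752 = 0.21997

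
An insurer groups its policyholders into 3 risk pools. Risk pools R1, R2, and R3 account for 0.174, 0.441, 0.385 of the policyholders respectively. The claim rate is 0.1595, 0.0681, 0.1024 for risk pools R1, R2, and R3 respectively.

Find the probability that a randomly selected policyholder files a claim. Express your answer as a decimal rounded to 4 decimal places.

P(C) ≈ 0.0972

Summing over the partition,
P(C) = P(C|R1)·P(R1) + P(C|R2)·P(R2) + P(C|R3)·P(R3)
      = 0.1595·0.174 + 0.0681·0.441 + 0.1024·0.385
      = 0.027753 + 0.0300321 + 0.039424 = 0.0972091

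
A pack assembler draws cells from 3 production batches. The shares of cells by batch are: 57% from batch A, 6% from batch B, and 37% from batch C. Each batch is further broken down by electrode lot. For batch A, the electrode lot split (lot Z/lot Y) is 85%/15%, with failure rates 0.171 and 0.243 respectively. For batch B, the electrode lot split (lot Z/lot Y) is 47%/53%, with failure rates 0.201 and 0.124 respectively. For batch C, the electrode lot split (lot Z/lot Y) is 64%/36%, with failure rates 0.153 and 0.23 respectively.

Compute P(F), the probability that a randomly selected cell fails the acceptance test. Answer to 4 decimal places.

P(F|A) = 0.85·0.171 + 0.15·0.243 = 0.14535 + 0.03645 = 0.1818
P(F|B) = 0.47·0.201 + 0.53·0.124 = 0.09447 + 0.06572 = 0.16019
P(F|C) = 0.64·0.153 + 0.36·0.23 = 0.09792 + 0.0828 = 0.18072
By total probability over the outer partition,
P(F) = 0.57·0.1818 + 0.06·0.16019 + 0.37·0.18072
      = 0.103626 + 0.0096114 + 0.0668664 = 0.1801038

P(F) ≈ 0.1801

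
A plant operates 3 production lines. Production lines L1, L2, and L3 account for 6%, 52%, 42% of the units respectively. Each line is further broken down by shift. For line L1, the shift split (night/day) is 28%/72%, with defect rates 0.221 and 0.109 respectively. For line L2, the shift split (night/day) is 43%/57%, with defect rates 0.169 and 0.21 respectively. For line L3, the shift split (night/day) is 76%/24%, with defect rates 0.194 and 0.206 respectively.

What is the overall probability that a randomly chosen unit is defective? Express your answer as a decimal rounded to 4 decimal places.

0.1911

P(D|L1) = 0.28·0.221 + 0.72·0.109 = 0.06188 + 0.07848 = 0.14036
P(D|L2) = 0.43·0.169 + 0.57·0.21 = 0.07267 + 0.1197 = 0.19237
P(D|L3) = 0.76·0.194 + 0.24·0.206 = 0.14744 + 0.04944 = 0.19688
By total probability over the outer partition,
P(D) = 0.06·0.14036 + 0.52·0.19237 + 0.42·0.19688
      = 0.0084216 + 0.1000324 + 0.0826896 = 0.1911436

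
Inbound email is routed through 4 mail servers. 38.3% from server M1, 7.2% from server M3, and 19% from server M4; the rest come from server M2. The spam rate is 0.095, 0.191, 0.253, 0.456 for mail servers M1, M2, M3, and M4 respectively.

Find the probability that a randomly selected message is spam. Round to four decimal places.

P(M2) = 1 − (0.383 + 0.072 + 0.19) = 0.355.
P(S) = P(S|M1)·P(M1) + P(S|M2)·P(M2) + P(S|M3)·P(M3) + P(S|M4)·P(M4)
      = 0.095·0.383 + 0.191·0.355 + 0.253·0.072 + 0.456·0.19
      = 0.036385 + 0.067805 + 0.018216 + 0.08664 = 0.209046

P(S) ≈ 0.2090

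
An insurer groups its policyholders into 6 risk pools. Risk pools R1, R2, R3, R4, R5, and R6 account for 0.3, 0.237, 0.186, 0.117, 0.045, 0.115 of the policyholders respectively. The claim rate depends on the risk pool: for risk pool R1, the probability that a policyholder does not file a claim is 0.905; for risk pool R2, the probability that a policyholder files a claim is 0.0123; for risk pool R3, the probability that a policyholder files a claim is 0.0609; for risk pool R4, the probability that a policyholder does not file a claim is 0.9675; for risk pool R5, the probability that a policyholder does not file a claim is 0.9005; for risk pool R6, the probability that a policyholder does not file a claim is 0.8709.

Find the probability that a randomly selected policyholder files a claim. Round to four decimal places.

0.0659

P(C|R1) = 1 − 0.905 = 0.095.
P(C|R4) = 1 − 0.9675 = 0.0325.
P(C|R5) = 1 − 0.9005 = 0.0995.
P(C|R6) = 1 − 0.8709 = 0.1291.
P(C) = P(C|R1)·P(R1) + P(C|R2)·P(R2) + P(C|R3)·P(R3) + P(C|R4)·P(R4) + P(C|R5)·P(R5) + P(C|R6)·P(R6)
      = 0.095·0.3 + 0.0123·0.237 + 0.0609·0.186 + 0.0325·0.117 + 0.0995·0.045 + 0.1291·0.115
      = 0.0285 + 0.0029151 + 0.0113274 + 0.0038025 + 0.0044775 + 0.0148465 = 0.065869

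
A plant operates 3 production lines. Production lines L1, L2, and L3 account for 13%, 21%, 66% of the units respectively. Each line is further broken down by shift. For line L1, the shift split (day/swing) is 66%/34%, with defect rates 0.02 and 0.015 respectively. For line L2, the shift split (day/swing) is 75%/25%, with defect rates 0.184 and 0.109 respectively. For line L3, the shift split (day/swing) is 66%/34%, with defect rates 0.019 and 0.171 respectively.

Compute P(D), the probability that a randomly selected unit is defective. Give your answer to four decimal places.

0.0837

P(D|L1) = 0.66·0.02 + 0.34·0.015 = 0.0132 + 0.0051 = 0.0183
P(D|L2) = 0.75·0.184 + 0.25·0.109 = 0.138 + 0.02725 = 0.16525
P(D|L3) = 0.66·0.019 + 0.34·0.171 = 0.01254 + 0.05814 = 0.07068
Then overall,
P(D) = 0.13·0.0183 + 0.21·0.16525 + 0.66·0.07068
      = 0.002379 + 0.0347025 + 0.0466488 = 0.0837303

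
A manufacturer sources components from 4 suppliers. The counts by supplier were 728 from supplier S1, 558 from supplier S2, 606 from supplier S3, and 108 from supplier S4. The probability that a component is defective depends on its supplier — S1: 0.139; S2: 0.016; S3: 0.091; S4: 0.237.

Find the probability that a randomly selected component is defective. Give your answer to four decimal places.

Total: 728 + 558 + 606 + 108 = 2000.
P(S1) = 728/2000 = 0.364. P(S2) = 558/2000 = 0.279. P(S3) = 606/2000 = 0.303. P(S4) = 108/2000 = 0.054.
Using total probability over the partition,
P(D) = P(D|S1)·P(S1) + P(D|S2)·P(S2) + P(D|S3)·P(S3) + P(D|S4)·P(S4)
      = 0.139·0.364 + 0.016·0.279 + 0.091·0.303 + 0.237·0.054
      = 0.050596 + 0.004464 + 0.027573 + 0.012798 = 0.095431

P(D) ≈ 0.0954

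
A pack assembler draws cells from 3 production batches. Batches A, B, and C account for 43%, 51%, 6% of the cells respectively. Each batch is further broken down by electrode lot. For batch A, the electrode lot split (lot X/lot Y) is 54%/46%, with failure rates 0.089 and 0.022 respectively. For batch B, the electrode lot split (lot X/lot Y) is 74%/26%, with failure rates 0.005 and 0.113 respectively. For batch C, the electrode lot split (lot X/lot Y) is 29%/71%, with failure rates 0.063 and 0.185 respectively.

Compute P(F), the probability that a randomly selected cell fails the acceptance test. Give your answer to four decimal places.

P(F) ≈ 0.0509

P(F|A) = 0.54·0.089 + 0.46·0.022 = 0.04806 + 0.01012 = 0.05818
P(F|B) = 0.74·0.005 + 0.26·0.113 = 0.0037 + 0.02938 = 0.03308
P(F|C) = 0.29·0.063 + 0.71·0.185 = 0.01827 + 0.13135 = 0.14962
Then overall,
P(F) = 0.43·0.05818 + 0.51·0.03308 + 0.06·0.14962
      = 0.0250174 + 0.0168708 + 0.0089772 = 0.0508654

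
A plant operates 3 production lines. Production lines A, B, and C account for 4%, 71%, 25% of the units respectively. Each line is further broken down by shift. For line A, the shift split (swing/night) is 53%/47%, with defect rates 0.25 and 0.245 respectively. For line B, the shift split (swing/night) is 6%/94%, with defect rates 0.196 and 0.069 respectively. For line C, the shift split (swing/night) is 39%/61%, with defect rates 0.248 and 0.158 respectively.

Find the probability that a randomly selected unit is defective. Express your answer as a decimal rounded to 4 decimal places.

0.1126

P(D|A) = 0.53·0.25 + 0.47·0.245 = 0.1325 + 0.11515 = 0.24765
P(D|B) = 0.06·0.196 + 0.94·0.069 = 0.01176 + 0.06486 = 0.07662
P(D|C) = 0.39·0.248 + 0.61·0.158 = 0.09672 + 0.09638 = 0.1931
By total probability over the outer partition,
P(D) = 0.04·0.24765 + 0.71·0.07662 + 0.25·0.1931
      = 0.009906 + 0.0544002 + 0.048275 = 0.1125812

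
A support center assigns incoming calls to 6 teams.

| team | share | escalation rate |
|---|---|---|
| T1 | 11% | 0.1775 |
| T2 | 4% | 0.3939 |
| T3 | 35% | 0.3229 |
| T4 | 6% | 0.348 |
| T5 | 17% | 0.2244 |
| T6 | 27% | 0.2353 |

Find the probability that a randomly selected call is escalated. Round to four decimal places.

Summing over the partition,
P(E) = P(E|T1)·P(T1) + P(E|T2)·P(T2) + P(E|T3)·P(T3) + P(E|T4)·P(T4) + P(E|T5)·P(T5) + P(E|T6)·P(T6)
      = 0.1775·0.11 + 0.3939·0.04 + 0.3229·0.35 + 0.348·0.06 + 0.2244·0.17 + 0.2353·0.27
      = 0.019525 + 0.015756 + 0.113015 + 0.02088 + 0.038148 + 0.063531 = 0.270855

0.2709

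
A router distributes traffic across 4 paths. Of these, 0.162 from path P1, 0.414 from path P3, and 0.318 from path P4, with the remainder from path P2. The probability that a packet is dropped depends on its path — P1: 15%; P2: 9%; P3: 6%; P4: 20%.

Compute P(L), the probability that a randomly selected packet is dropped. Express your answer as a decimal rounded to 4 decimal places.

0.1223

P(P2) = 1 − (0.162 + 0.414 + 0.318) = 0.106.
P(L) = P(L|P1)·P(P1) + P(L|P2)·P(P2) + P(L|P3)·P(P3) + P(L|P4)·P(P4)
      = 0.15·0.162 + 0.09·0.106 + 0.06·0.414 + 0.2·0.318
      = 0.0243 + 0.00954 + 0.02484 + 0.0636 = 0.12228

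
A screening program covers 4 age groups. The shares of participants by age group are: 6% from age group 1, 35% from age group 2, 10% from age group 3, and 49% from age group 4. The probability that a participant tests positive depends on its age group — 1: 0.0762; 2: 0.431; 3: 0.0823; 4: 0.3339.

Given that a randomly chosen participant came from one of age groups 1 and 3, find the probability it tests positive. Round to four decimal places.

Let S = {1, 3}.
P(S) = 0.06 + 0.1 = 0.16.
P(T ∩ S) = 0.0762·0.06 + 0.0823·0.1 = 0.004572 + 0.00823 = 0.012802.
P(T | S) = 0.012802 / 0.16 = 0.080013…

0.0800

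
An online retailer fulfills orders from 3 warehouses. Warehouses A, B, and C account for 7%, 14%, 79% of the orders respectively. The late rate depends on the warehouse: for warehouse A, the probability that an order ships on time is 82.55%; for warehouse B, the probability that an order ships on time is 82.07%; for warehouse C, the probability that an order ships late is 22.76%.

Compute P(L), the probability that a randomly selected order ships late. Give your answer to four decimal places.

P(L|A) = 1 − 0.8255 = 0.1745.
P(L|B) = 1 − 0.8207 = 0.1793.
By the law of total probability,
P(L) = P(L|A)·P(A) + P(L|B)·P(B) + P(L|C)·P(C)
      = 0.1745·0.07 + 0.1793·0.14 + 0.2276·0.79
      = 0.012215 + 0.025102 + 0.179804 = 0.217121

0.2171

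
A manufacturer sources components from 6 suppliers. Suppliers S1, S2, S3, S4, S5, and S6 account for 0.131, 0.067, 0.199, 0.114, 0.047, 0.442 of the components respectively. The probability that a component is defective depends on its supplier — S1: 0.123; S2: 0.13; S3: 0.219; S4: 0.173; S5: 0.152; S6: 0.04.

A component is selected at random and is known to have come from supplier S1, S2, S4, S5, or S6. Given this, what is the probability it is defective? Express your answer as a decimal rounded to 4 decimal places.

Let S = {S1, S2, S4, S5, S6}.
P(S) = 0.131 + 0.067 + 0.114 + 0.047 + 0.442 = 0.801.
P(D ∩ S) = 0.123·0.131 + 0.13·0.067 + 0.173·0.114 + 0.152·0.047 + 0.04·0.442 = 0.016113 + 0.00871 + 0.019722 + 0.007144 + 0.01768 = 0.069369.
P(D | S) = 0.069369 / 0.801 = 0.086603…

P(D|S) ≈ 0.0866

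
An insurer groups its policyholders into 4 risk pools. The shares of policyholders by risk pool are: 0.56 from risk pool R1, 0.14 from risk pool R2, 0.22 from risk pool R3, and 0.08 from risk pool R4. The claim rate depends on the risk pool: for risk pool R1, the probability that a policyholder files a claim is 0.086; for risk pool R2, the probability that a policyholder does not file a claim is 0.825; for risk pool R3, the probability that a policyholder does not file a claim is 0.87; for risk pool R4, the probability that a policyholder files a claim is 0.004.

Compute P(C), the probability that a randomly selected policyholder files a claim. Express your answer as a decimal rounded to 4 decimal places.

P(C|R2) = 1 − 0.825 = 0.175.
P(C|R3) = 1 − 0.87 = 0.13.
P(C) = P(C|R1)·P(R1) + P(C|R2)·P(R2) + P(C|R3)·P(R3) + P(C|R4)·P(R4)
      = 0.086·0.56 + 0.175·0.14 + 0.13·0.22 + 0.004·0.08
      = 0.04816 + 0.0245 + 0.0286 + 0.00032 = 0.10158

P(C) ≈ 0.1016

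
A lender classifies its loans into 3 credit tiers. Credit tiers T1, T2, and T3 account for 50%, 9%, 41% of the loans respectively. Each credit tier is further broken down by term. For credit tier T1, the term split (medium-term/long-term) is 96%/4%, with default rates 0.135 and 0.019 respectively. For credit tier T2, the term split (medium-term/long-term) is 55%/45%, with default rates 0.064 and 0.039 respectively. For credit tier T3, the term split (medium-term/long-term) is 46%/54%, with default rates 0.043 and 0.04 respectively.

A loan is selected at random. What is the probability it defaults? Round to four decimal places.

P(D) ≈ 0.0869

P(D|T1) = 0.96·0.135 + 0.04·0.019 = 0.1296 + 0.00076 = 0.13036
P(D|T2) = 0.55·0.064 + 0.45·0.039 = 0.0352 + 0.01755 = 0.05275
P(D|T3) = 0.46·0.043 + 0.54·0.04 = 0.01978 + 0.0216 = 0.04138
By total probability over the outer partition,
P(D) = 0.5·0.13036 + 0.09·0.05275 + 0.41·0.04138
      = 0.06518 + 0.0047475 + 0.0169658 = 0.0868933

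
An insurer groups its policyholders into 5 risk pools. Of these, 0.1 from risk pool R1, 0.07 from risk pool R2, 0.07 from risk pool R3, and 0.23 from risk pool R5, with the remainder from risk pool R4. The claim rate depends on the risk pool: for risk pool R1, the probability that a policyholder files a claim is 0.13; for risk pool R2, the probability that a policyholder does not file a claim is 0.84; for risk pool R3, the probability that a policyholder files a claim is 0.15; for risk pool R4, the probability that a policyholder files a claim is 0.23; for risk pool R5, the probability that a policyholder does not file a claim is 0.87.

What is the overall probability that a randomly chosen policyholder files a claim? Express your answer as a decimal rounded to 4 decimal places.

P(R4) = 1 − (0.1 + 0.07 + 0.07 + 0.23) = 0.53.
P(C|R2) = 1 − 0.84 = 0.16.
P(C|R5) = 1 − 0.87 = 0.13.
P(C) = P(C|R1)·P(R1) + P(C|R2)·P(R2) + P(C|R3)·P(R3) + P(C|R4)·P(R4) + P(C|R5)·P(R5)
      = 0.13·0.1 + 0.16·0.07 + 0.15·0.07 + 0.23·0.53 + 0.13·0.23
      = 0.013 + 0.0112 + 0.0105 + 0.1219 + 0.0299 = 0.1865

P(C) ≈ 0.1865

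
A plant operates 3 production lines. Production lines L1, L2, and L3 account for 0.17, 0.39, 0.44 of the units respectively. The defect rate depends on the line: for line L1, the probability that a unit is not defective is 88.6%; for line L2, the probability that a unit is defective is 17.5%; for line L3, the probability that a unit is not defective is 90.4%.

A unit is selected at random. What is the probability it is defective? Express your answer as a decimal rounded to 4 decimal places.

0.1299

P(D|L1) = 1 − 0.886 = 0.114.
P(D|L3) = 1 − 0.904 = 0.096.
Using total probability over the partition,
P(D) = P(D|L1)·P(L1) + P(D|L2)·P(L2) + P(D|L3)·P(L3)
      = 0.114·0.17 + 0.175·0.39 + 0.096·0.44
      = 0.01938 + 0.06825 + 0.04224 = 0.12987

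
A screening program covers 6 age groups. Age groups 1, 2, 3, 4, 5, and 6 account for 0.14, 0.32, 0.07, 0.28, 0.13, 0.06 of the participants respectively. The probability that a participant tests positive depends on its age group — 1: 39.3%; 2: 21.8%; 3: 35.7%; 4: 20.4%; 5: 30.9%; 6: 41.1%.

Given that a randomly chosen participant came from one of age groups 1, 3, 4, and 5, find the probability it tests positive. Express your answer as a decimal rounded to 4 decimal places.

Let S = {1, 3, 4, 5}.
P(S) = 0.14 + 0.07 + 0.28 + 0.13 = 0.62.
P(T ∩ S) = 0.393·0.14 + 0.357·0.07 + 0.204·0.28 + 0.309·0.13 = 0.05502 + 0.02499 + 0.05712 + 0.04017 = 0.1773.
P(T | S) = 0.1773 / 0.62 = 0.285968…

0.2860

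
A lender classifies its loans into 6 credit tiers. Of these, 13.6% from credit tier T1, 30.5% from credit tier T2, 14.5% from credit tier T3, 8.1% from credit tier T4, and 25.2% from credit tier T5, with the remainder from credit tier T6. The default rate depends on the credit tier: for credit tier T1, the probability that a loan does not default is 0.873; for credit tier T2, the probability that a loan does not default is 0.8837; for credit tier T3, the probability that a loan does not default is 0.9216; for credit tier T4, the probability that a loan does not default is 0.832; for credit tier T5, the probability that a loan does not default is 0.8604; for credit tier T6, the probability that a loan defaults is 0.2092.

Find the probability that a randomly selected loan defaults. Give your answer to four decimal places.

0.1298

P(T6) = 1 − (0.136 + 0.305 + 0.145 + 0.081 + 0.252) = 0.081.
P(D|T1) = 1 − 0.873 = 0.127.
P(D|T2) = 1 − 0.8837 = 0.1163.
P(D|T3) = 1 − 0.9216 = 0.0784.
P(D|T4) = 1 − 0.832 = 0.168.
P(D|T5) = 1 − 0.8604 = 0.1396.
P(D) = P(D|T1)·P(T1) + P(D|T2)·P(T2) + P(D|T3)·P(T3) + P(D|T4)·P(T4) + P(D|T5)·P(T5) + P(D|T6)·P(T6)
      = 0.127·0.136 + 0.1163·0.305 + 0.0784·0.145 + 0.168·0.081 + 0.1396·0.252 + 0.2092·0.081
      = 0.017272 + 0.0354715 + 0.011368 + 0.013608 + 0.0351792 + 0.0169452 = 0.1298439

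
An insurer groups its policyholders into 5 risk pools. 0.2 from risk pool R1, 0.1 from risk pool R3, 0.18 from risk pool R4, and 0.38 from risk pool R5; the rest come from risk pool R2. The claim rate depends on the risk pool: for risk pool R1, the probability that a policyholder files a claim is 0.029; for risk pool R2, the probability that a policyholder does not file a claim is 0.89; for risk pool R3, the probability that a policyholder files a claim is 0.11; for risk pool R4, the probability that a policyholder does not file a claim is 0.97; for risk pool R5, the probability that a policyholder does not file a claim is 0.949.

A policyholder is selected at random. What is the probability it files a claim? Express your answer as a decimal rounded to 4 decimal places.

0.0570

P(R2) = 1 − (0.2 + 0.1 + 0.18 + 0.38) = 0.14.
P(C|R2) = 1 − 0.89 = 0.11.
P(C|R4) = 1 − 0.97 = 0.03.
P(C|R5) = 1 − 0.949 = 0.051.
By the law of total probability,
P(C) = P(C|R1)·P(R1) + P(C|R2)·P(R2) + P(C|R3)·P(R3) + P(C|R4)·P(R4) + P(C|R5)·P(R5)
      = 0.029·0.2 + 0.11·0.14 + 0.11·0.1 + 0.03·0.18 + 0.051·0.38
      = 0.0058 + 0.0154 + 0.011 + 0.0054 + 0.01938 = 0.05698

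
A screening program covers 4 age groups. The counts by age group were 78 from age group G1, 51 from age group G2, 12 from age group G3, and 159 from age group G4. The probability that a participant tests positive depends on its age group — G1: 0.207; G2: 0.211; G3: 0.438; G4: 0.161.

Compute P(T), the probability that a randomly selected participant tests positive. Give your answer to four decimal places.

Total: 78 + 51 + 12 + 159 = 300.
P(G1) = 78/300 = 0.26. P(G2) = 51/300 = 0.17. P(G3) = 12/300 = 0.04. P(G4) = 159/300 = 0.53.
Summing over the partition,
P(T) = P(T|G1)·P(G1) + P(T|G2)·P(G2) + P(T|G3)·P(G3) + P(T|G4)·P(G4)
      = 0.207·0.26 + 0.211·0.17 + 0.438·0.04 + 0.161·0.53
      = 0.05382 + 0.03587 + 0.01752 + 0.08533 = 0.19254

P(T) ≈ 0.1925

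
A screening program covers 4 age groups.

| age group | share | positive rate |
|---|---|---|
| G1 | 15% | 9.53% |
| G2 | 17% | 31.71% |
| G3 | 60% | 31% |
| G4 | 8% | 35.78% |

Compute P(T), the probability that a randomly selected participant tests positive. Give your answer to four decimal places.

0.2828

By the law of total probability,
P(T) = P(T|G1)·P(G1) + P(T|G2)·P(G2) + P(T|G3)·P(G3) + P(T|G4)·P(G4)
      = 0.0953·0.15 + 0.3171·0.17 + 0.31·0.6 + 0.3578·0.08
      = 0.014295 + 0.053907 + 0.186 + 0.028624 = 0.282826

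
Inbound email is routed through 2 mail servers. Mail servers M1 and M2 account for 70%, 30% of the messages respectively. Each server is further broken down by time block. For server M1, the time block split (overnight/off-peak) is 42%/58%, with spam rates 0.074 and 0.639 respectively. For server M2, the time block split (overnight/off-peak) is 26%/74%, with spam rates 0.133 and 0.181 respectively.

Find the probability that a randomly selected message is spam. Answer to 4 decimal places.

P(S) ≈ 0.3317

P(S|M1) = 0.42·0.074 + 0.58·0.639 = 0.03108 + 0.37062 = 0.4017
P(S|M2) = 0.26·0.133 + 0.74·0.181 = 0.03458 + 0.13394 = 0.16852
By total probability over the outer partition,
P(S) = 0.7·0.4017 + 0.3·0.16852
      = 0.28119 + 0.050556 = 0.331746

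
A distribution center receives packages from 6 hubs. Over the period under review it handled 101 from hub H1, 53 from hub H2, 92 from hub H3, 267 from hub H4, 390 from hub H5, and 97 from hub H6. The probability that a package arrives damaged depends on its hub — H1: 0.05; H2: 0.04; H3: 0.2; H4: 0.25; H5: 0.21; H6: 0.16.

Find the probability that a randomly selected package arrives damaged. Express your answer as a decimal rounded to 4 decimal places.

Total: 101 + 53 + 92 + 267 + 390 + 97 = 1000.
P(H1) = 101/1000 = 0.101. P(H2) = 53/1000 = 0.053. P(H3) = 92/1000 = 0.092. P(H4) = 267/1000 = 0.267. P(H5) = 390/1000 = 0.39. P(H6) = 97/1000 = 0.097.
Using total probability over the partition,
P(D) = P(D|H1)·P(H1) + P(D|H2)·P(H2) + P(D|H3)·P(H3) + P(D|H4)·P(H4) + P(D|H5)·P(H5) + P(D|H6)·P(H6)
      = 0.05·0.101 + 0.04·0.053 + 0.2·0.092 + 0.25·0.267 + 0.21·0.39 + 0.16·0.097
      = 0.00505 + 0.00212 + 0.0184 + 0.06675 + 0.0819 + 0.01552 = 0.18974

P(D) ≈ 0.1897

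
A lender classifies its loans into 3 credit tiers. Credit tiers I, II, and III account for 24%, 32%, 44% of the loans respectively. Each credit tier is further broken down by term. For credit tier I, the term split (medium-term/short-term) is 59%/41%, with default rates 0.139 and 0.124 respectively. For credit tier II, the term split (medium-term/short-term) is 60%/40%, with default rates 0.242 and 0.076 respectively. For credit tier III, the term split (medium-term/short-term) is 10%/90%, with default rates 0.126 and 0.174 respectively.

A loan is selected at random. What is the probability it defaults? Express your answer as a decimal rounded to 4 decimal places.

P(D|I) = 0.59·0.139 + 0.41·0.124 = 0.08201 + 0.05084 = 0.13285
P(D|II) = 0.6·0.242 + 0.4·0.076 = 0.1452 + 0.0304 = 0.1756
P(D|III) = 0.1·0.126 + 0.9·0.174 = 0.0126 + 0.1566 = 0.1692
By total probability over the outer partition,
P(D) = 0.24·0.13285 + 0.32·0.1756 + 0.44·0.1692
      = 0.031884 + 0.056192 + 0.074448 = 0.162524

P(D) ≈ 0.1625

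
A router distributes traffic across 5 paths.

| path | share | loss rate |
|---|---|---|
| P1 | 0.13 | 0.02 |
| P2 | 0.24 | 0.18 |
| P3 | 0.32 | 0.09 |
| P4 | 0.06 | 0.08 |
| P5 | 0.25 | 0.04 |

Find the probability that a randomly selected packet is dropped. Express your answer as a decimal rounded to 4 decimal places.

By the law of total probability,
P(L) = P(L|P1)·P(P1) + P(L|P2)·P(P2) + P(L|P3)·P(P3) + P(L|P4)·P(P4) + P(L|P5)·P(P5)
      = 0.02·0.13 + 0.18·0.24 + 0.09·0.32 + 0.08·0.06 + 0.04·0.25
      = 0.0026 + 0.0432 + 0.0288 + 0.0048 + 0.01 = 0.0894

0.0894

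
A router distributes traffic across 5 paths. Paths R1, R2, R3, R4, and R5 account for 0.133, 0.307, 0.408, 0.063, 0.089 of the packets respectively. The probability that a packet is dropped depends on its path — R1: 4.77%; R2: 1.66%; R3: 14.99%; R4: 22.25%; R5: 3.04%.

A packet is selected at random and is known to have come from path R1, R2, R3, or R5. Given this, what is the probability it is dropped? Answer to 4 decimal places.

Let S = {R1, R2, R3, R5}.
P(S) = 0.133 + 0.307 + 0.408 + 0.089 = 0.937.
P(L ∩ S) = 0.0477·0.133 + 0.0166·0.307 + 0.1499·0.408 + 0.0304·0.089 = 0.0063441 + 0.0050962 + 0.0611592 + 0.0027056 = 0.0753051.
P(L | S) = 0.0753051 / 0.937 = 0.080368…

0.0804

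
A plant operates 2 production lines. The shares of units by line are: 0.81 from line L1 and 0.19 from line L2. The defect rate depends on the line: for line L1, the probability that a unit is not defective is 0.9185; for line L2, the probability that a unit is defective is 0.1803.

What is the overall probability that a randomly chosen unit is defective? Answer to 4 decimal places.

P(D|L1) = 1 − 0.9185 = 0.0815.
P(D) = P(D|L1)·P(L1) + P(D|L2)·P(L2)
      = 0.0815·0.81 + 0.1803·0.19
      = 0.066015 + 0.034257 = 0.100272

P(D) ≈ 0.1003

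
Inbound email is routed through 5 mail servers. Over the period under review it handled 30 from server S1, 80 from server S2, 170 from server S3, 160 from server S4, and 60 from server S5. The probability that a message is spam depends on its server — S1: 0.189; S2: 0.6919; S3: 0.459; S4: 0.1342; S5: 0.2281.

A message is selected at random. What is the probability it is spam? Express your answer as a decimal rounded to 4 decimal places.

0.3484

Total: 30 + 80 + 170 + 160 + 60 = 500.
P(S1) = 30/500 = 0.06. P(S2) = 80/500 = 0.16. P(S3) = 170/500 = 0.34. P(S4) = 160/500 = 0.32. P(S5) = 60/500 = 0.12.
Summing over the partition,
P(S) = P(S|S1)·P(S1) + P(S|S2)·P(S2) + P(S|S3)·P(S3) + P(S|S4)·P(S4) + P(S|S5)·P(S5)
      = 0.189·0.06 + 0.6919·0.16 + 0.459·0.34 + 0.1342·0.32 + 0.2281·0.12
      = 0.01134 + 0.110704 + 0.15606 + 0.042944 + 0.027372 = 0.34842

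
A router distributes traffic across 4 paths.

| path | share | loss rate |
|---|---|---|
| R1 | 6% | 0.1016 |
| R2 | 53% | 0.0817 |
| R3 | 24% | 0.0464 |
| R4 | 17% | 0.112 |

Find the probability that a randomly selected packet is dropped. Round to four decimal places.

0.0796

Summing over the partition,
P(L) = P(L|R1)·P(R1) + P(L|R2)·P(R2) + P(L|R3)·P(R3) + P(L|R4)·P(R4)
      = 0.1016·0.06 + 0.0817·0.53 + 0.0464·0.24 + 0.112·0.17
      = 0.006096 + 0.043301 + 0.011136 + 0.01904 = 0.079573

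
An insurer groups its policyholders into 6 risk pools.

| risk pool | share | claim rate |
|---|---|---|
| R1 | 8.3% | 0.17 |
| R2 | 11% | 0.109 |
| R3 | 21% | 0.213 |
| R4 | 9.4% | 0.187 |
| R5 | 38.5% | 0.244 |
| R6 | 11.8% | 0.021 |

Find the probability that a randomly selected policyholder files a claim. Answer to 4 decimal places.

0.1848

P(C) = P(C|R1)·P(R1) + P(C|R2)·P(R2) + P(C|R3)·P(R3) + P(C|R4)·P(R4) + P(C|R5)·P(R5) + P(C|R6)·P(R6)
      = 0.17·0.083 + 0.109·0.11 + 0.213·0.21 + 0.187·0.094 + 0.244·0.385 + 0.021·0.118
      = 0.01411 + 0.01199 + 0.04473 + 0.017578 + 0.09394 + 0.002478 = 0.184826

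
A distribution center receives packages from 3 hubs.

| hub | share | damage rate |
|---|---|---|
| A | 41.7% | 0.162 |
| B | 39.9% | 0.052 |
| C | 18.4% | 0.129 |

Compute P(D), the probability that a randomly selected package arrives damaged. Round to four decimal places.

P(D) = P(D|A)·P(A) + P(D|B)·P(B) + P(D|C)·P(C)
      = 0.162·0.417 + 0.052·0.399 + 0.129·0.184
      = 0.067554 + 0.020748 + 0.023736 = 0.112038

0.1120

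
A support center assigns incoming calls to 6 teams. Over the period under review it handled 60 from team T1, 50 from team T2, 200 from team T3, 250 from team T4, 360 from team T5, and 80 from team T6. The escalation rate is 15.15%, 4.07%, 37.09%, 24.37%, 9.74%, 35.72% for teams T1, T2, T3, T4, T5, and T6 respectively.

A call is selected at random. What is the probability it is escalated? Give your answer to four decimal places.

0.2099

Total: 60 + 50 + 200 + 250 + 360 + 80 = 1000.
P(T1) = 60/1000 = 0.06. P(T2) = 50/1000 = 0.05. P(T3) = 200/1000 = 0.2. P(T4) = 250/1000 = 0.25. P(T5) = 360/1000 = 0.36. P(T6) = 80/1000 = 0.08.
By the law of total probability,
P(E) = P(E|T1)·P(T1) + P(E|T2)·P(T2) + P(E|T3)·P(T3) + P(E|T4)·P(T4) + P(E|T5)·P(T5) + P(E|T6)·P(T6)
      = 0.1515·0.06 + 0.0407·0.05 + 0.3709·0.2 + 0.2437·0.25 + 0.0974·0.36 + 0.3572·0.08
      = 0.00909 + 0.002035 + 0.07418 + 0.060925 + 0.035064 + 0.028576 = 0.20987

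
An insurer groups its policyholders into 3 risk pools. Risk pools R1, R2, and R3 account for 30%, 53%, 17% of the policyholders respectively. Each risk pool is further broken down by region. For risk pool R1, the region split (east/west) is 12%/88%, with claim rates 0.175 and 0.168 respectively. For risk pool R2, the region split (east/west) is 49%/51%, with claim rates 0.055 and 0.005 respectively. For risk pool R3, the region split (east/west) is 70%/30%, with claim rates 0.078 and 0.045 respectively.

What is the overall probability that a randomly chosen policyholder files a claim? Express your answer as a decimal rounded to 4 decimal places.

P(C) ≈ 0.0779

P(C|R1) = 0.12·0.175 + 0.88·0.168 = 0.021 + 0.14784 = 0.16884
P(C|R2) = 0.49·0.055 + 0.51·0.005 = 0.02695 + 0.00255 = 0.0295
P(C|R3) = 0.7·0.078 + 0.3·0.045 = 0.0546 + 0.0135 = 0.0681
By total probability over the outer partition,
P(C) = 0.3·0.16884 + 0.53·0.0295 + 0.17·0.0681
      = 0.050652 + 0.015635 + 0.011577 = 0.077864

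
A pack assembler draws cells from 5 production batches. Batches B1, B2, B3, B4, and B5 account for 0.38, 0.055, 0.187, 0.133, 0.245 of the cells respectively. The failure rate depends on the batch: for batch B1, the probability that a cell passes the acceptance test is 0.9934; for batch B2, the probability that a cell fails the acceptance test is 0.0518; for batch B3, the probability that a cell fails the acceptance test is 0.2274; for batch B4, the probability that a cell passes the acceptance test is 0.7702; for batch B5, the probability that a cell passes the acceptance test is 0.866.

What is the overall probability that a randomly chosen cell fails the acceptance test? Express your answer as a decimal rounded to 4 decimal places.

P(F) ≈ 0.1113

P(F|B1) = 1 − 0.9934 = 0.0066.
P(F|B4) = 1 − 0.7702 = 0.2298.
P(F|B5) = 1 − 0.866 = 0.134.
Summing over the partition,
P(F) = P(F|B1)·P(B1) + P(F|B2)·P(B2) + P(F|B3)·P(B3) + P(F|B4)·P(B4) + P(F|B5)·P(B5)
      = 0.0066·0.38 + 0.0518·0.055 + 0.2274·0.187 + 0.2298·0.133 + 0.134·0.245
      = 0.002508 + 0.002849 + 0.0425238 + 0.0305634 + 0.03283 = 0.1112742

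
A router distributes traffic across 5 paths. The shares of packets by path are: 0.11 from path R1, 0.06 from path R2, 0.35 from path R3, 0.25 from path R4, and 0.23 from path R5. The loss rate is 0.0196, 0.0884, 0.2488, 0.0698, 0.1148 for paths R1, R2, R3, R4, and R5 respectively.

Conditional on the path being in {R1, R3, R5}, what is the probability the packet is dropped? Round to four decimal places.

P(L|S) ≈ 0.1676

Let S = {R1, R3, R5}.
P(S) = 0.11 + 0.35 + 0.23 = 0.69.
P(L ∩ S) = 0.0196·0.11 + 0.2488·0.35 + 0.1148·0.23 = 0.002156 + 0.08708 + 0.026404 = 0.11564.
P(L | S) = 0.11564 / 0.69 = 0.167594…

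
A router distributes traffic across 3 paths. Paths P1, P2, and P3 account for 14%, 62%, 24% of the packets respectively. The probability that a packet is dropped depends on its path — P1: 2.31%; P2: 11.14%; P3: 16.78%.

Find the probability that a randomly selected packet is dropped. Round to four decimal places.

P(L) = P(L|P1)·P(P1) + P(L|P2)·P(P2) + P(L|P3)·P(P3)
      = 0.0231·0.14 + 0.1114·0.62 + 0.1678·0.24
      = 0.003234 + 0.069068 + 0.040272 = 0.112574

P(L) ≈ 0.1126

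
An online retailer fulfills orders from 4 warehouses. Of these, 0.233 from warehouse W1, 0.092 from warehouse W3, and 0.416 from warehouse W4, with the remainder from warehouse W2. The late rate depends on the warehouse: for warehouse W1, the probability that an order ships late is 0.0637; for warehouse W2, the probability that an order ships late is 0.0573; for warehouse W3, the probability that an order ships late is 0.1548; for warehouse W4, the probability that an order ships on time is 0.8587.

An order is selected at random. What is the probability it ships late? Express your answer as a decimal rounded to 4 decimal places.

0.1027

P(W2) = 1 − (0.233 + 0.092 + 0.416) = 0.259.
P(L|W4) = 1 − 0.8587 = 0.1413.
Using total probability over the partition,
P(L) = P(L|W1)·P(W1) + P(L|W2)·P(W2) + P(L|W3)·P(W3) + P(L|W4)·P(W4)
      = 0.0637·0.233 + 0.0573·0.259 + 0.1548·0.092 + 0.1413·0.416
      = 0.0148421 + 0.0148407 + 0.0142416 + 0.0587808 = 0.1027052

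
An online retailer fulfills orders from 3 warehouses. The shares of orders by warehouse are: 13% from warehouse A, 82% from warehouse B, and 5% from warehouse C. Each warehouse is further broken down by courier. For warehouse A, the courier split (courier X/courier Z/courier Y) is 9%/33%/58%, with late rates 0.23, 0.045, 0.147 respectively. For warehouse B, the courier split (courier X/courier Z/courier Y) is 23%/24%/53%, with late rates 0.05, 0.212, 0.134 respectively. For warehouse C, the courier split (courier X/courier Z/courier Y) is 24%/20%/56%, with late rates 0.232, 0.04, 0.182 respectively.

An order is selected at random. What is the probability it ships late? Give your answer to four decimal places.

0.1334

P(L|A) = 0.09·0.23 + 0.33·0.045 + 0.58·0.147 = 0.0207 + 0.01485 + 0.08526 = 0.12081
P(L|B) = 0.23·0.05 + 0.24·0.212 + 0.53·0.134 = 0.0115 + 0.05088 + 0.07102 = 0.1334
P(L|C) = 0.24·0.232 + 0.2·0.04 + 0.56·0.182 = 0.05568 + 0.008 + 0.10192 = 0.1656
By total probability over the outer partition,
P(L) = 0.13·0.12081 + 0.82·0.1334 + 0.05·0.1656
      = 0.0157053 + 0.109388 + 0.00828 = 0.1333733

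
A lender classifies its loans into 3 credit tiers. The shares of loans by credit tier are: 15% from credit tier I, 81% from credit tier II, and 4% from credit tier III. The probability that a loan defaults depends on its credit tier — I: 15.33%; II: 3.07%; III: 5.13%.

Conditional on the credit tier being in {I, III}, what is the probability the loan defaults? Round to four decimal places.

Let S = {I, III}.
P(S) = 0.15 + 0.04 = 0.19.
P(D ∩ S) = 0.1533·0.15 + 0.0513·0.04 = 0.022995 + 0.002052 = 0.025047.
P(D | S) = 0.025047 / 0.19 = 0.131826…

P(D|S) ≈ 0.1318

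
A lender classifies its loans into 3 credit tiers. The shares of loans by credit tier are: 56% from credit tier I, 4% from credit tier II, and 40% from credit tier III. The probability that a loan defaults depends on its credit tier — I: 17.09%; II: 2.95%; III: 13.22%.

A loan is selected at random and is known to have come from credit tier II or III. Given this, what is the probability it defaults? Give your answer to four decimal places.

0.1229

Let S = {II, III}.
P(S) = 0.04 + 0.4 = 0.44.
P(D ∩ S) = 0.0295·0.04 + 0.1322·0.4 = 0.00118 + 0.05288 = 0.05406.
P(D | S) = 0.05406 / 0.44 = 0.122864…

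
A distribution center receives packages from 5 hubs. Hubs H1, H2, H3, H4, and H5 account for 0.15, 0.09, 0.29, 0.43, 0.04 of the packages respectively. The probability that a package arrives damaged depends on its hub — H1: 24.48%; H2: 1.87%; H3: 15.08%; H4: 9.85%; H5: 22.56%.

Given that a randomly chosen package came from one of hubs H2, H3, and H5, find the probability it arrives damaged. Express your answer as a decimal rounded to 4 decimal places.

Let S = {H2, H3, H5}.
P(S) = 0.09 + 0.29 + 0.04 = 0.42.
P(D ∩ S) = 0.0187·0.09 + 0.1508·0.29 + 0.2256·0.04 = 0.001683 + 0.043732 + 0.009024 = 0.054439.
P(D | S) = 0.054439 / 0.42 = 0.129617…

0.1296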